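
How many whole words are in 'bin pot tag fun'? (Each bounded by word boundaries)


Word boundaries (\b) mark the start/end of each word.
Text: 'bin pot tag fun'
Splitting by whitespace:
  Word 1: 'bin'
  Word 2: 'pot'
  Word 3: 'tag'
  Word 4: 'fun'
Total whole words: 4

4


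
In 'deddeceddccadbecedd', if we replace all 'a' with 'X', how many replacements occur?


re.sub('a', 'X', text) replaces every occurrence of 'a' with 'X'.
Text: 'deddeceddccadbecedd'
Scanning for 'a':
  pos 11: 'a' -> replacement #1
Total replacements: 1

1


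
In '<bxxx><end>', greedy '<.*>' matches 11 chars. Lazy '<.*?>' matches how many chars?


Greedy '<.*>' tries to match as MUCH as possible.
Lazy '<.*?>' tries to match as LITTLE as possible.

String: '<bxxx><end>'
Greedy '<.*>' starts at first '<' and extends to the LAST '>': '<bxxx><end>' (11 chars)
Lazy '<.*?>' starts at first '<' and stops at the FIRST '>': '<bxxx>' (6 chars)

6


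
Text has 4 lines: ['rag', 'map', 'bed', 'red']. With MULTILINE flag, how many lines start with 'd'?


With MULTILINE flag, ^ matches the start of each line.
Lines: ['rag', 'map', 'bed', 'red']
Checking which lines start with 'd':
  Line 1: 'rag' -> no
  Line 2: 'map' -> no
  Line 3: 'bed' -> no
  Line 4: 'red' -> no
Matching lines: []
Count: 0

0


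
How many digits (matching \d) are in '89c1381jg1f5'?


\d matches any digit 0-9.
Scanning '89c1381jg1f5':
  pos 0: '8' -> DIGIT
  pos 1: '9' -> DIGIT
  pos 3: '1' -> DIGIT
  pos 4: '3' -> DIGIT
  pos 5: '8' -> DIGIT
  pos 6: '1' -> DIGIT
  pos 9: '1' -> DIGIT
  pos 11: '5' -> DIGIT
Digits found: ['8', '9', '1', '3', '8', '1', '1', '5']
Total: 8

8


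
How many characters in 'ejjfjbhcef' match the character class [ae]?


Character class [ae] matches any of: {a, e}
Scanning string 'ejjfjbhcef' character by character:
  pos 0: 'e' -> MATCH
  pos 1: 'j' -> no
  pos 2: 'j' -> no
  pos 3: 'f' -> no
  pos 4: 'j' -> no
  pos 5: 'b' -> no
  pos 6: 'h' -> no
  pos 7: 'c' -> no
  pos 8: 'e' -> MATCH
  pos 9: 'f' -> no
Total matches: 2

2


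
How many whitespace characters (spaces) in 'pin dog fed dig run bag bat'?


\s matches whitespace characters (spaces, tabs, etc.).
Text: 'pin dog fed dig run bag bat'
This text has 7 words separated by spaces.
Number of spaces = number of words - 1 = 7 - 1 = 6

6


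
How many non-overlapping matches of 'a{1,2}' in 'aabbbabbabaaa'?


Pattern 'a{1,2}' matches between 1 and 2 consecutive a's (greedy).
String: 'aabbbabbabaaa'
Finding runs of a's and applying greedy matching:
  Run at pos 0: 'aa' (length 2)
  Run at pos 5: 'a' (length 1)
  Run at pos 8: 'a' (length 1)
  Run at pos 10: 'aaa' (length 3)
Matches: ['aa', 'a', 'a', 'aa', 'a']
Count: 5

5


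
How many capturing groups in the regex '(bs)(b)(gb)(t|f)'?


To count capturing groups, count each '(' that starts a group.
Pattern: '(bs)(b)(gb)(t|f)'
Walking through the pattern:
  Position 0: '(' -> group #1
  Position 4: '(' -> group #2
  Position 7: '(' -> group #3
  Position 11: '(' -> group #4
Total capturing groups: 4

4


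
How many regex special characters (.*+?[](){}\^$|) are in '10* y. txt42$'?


Regex special characters are: . * + ? [ ] ( ) { } \ ^ $ |
Scanning '10* y. txt42$':
  pos 2: '*' -> SPECIAL
  pos 5: '.' -> SPECIAL
  pos 12: '$' -> SPECIAL
Special chars found: ['*', '.', '$']
Total: 3

3


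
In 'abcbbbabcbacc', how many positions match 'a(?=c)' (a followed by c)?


Lookahead 'a(?=c)' matches 'a' only when followed by 'c'.
String: 'abcbbbabcbacc'
Checking each position where char is 'a':
  pos 0: 'a' -> no (next='b')
  pos 6: 'a' -> no (next='b')
  pos 10: 'a' -> MATCH (next='c')
Matching positions: [10]
Count: 1

1


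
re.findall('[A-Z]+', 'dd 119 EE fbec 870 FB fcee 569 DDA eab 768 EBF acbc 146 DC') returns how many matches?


Pattern '[A-Z]+' finds one or more uppercase letters.
Text: 'dd 119 EE fbec 870 FB fcee 569 DDA eab 768 EBF acbc 146 DC'
Scanning for matches:
  Match 1: 'EE'
  Match 2: 'FB'
  Match 3: 'DDA'
  Match 4: 'EBF'
  Match 5: 'DC'
Total matches: 5

5


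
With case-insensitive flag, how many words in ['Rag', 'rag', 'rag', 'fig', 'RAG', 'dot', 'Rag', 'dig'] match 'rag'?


Case-insensitive matching: compare each word's lowercase form to 'rag'.
  'Rag' -> lower='rag' -> MATCH
  'rag' -> lower='rag' -> MATCH
  'rag' -> lower='rag' -> MATCH
  'fig' -> lower='fig' -> no
  'RAG' -> lower='rag' -> MATCH
  'dot' -> lower='dot' -> no
  'Rag' -> lower='rag' -> MATCH
  'dig' -> lower='dig' -> no
Matches: ['Rag', 'rag', 'rag', 'RAG', 'Rag']
Count: 5

5


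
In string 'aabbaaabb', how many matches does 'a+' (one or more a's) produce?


Pattern 'a+' matches one or more consecutive a's.
String: 'aabbaaabb'
Scanning for runs of a:
  Match 1: 'aa' (length 2)
  Match 2: 'aaa' (length 3)
Total matches: 2

2


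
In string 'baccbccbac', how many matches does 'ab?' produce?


Pattern 'ab?' matches 'a' optionally followed by 'b'.
String: 'baccbccbac'
Scanning left to right for 'a' then checking next char:
  Match 1: 'a' (a not followed by b)
  Match 2: 'a' (a not followed by b)
Total matches: 2

2


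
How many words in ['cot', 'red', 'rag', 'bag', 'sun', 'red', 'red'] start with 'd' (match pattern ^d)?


Pattern ^d anchors to start of word. Check which words begin with 'd':
  'cot' -> no
  'red' -> no
  'rag' -> no
  'bag' -> no
  'sun' -> no
  'red' -> no
  'red' -> no
Matching words: []
Count: 0

0


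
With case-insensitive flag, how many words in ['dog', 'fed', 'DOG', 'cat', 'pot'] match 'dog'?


Case-insensitive matching: compare each word's lowercase form to 'dog'.
  'dog' -> lower='dog' -> MATCH
  'fed' -> lower='fed' -> no
  'DOG' -> lower='dog' -> MATCH
  'cat' -> lower='cat' -> no
  'pot' -> lower='pot' -> no
Matches: ['dog', 'DOG']
Count: 2

2


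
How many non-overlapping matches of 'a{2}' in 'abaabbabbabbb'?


Pattern 'a{2}' matches exactly 2 consecutive a's (greedy, non-overlapping).
String: 'abaabbabbabbb'
Scanning for runs of a's:
  Run at pos 0: 'a' (length 1) -> 0 match(es)
  Run at pos 2: 'aa' (length 2) -> 1 match(es)
  Run at pos 6: 'a' (length 1) -> 0 match(es)
  Run at pos 9: 'a' (length 1) -> 0 match(es)
Matches found: ['aa']
Total: 1

1


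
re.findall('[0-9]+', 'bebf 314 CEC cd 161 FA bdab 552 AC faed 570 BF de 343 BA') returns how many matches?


Pattern '[0-9]+' finds one or more digits.
Text: 'bebf 314 CEC cd 161 FA bdab 552 AC faed 570 BF de 343 BA'
Scanning for matches:
  Match 1: '314'
  Match 2: '161'
  Match 3: '552'
  Match 4: '570'
  Match 5: '343'
Total matches: 5

5


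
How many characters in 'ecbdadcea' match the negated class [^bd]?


Negated class [^bd] matches any char NOT in {b, d}
Scanning 'ecbdadcea':
  pos 0: 'e' -> MATCH
  pos 1: 'c' -> MATCH
  pos 2: 'b' -> no (excluded)
  pos 3: 'd' -> no (excluded)
  pos 4: 'a' -> MATCH
  pos 5: 'd' -> no (excluded)
  pos 6: 'c' -> MATCH
  pos 7: 'e' -> MATCH
  pos 8: 'a' -> MATCH
Total matches: 6

6


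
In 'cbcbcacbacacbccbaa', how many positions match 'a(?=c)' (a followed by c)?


Lookahead 'a(?=c)' matches 'a' only when followed by 'c'.
String: 'cbcbcacbacacbccbaa'
Checking each position where char is 'a':
  pos 5: 'a' -> MATCH (next='c')
  pos 8: 'a' -> MATCH (next='c')
  pos 10: 'a' -> MATCH (next='c')
  pos 16: 'a' -> no (next='a')
Matching positions: [5, 8, 10]
Count: 3

3


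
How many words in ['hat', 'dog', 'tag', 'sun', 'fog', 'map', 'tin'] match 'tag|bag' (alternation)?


Alternation 'tag|bag' matches either 'tag' or 'bag'.
Checking each word:
  'hat' -> no
  'dog' -> no
  'tag' -> MATCH
  'sun' -> no
  'fog' -> no
  'map' -> no
  'tin' -> no
Matches: ['tag']
Count: 1

1


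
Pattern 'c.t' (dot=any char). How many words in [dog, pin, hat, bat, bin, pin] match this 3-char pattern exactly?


Pattern 'c.t' means: starts with 'c', any single char, ends with 't'.
Checking each word (must be exactly 3 chars):
  'dog' (len=3): no
  'pin' (len=3): no
  'hat' (len=3): no
  'bat' (len=3): no
  'bin' (len=3): no
  'pin' (len=3): no
Matching words: []
Total: 0

0


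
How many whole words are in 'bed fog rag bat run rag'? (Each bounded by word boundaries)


Word boundaries (\b) mark the start/end of each word.
Text: 'bed fog rag bat run rag'
Splitting by whitespace:
  Word 1: 'bed'
  Word 2: 'fog'
  Word 3: 'rag'
  Word 4: 'bat'
  Word 5: 'run'
  Word 6: 'rag'
Total whole words: 6

6


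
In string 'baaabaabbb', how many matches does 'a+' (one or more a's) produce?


Pattern 'a+' matches one or more consecutive a's.
String: 'baaabaabbb'
Scanning for runs of a:
  Match 1: 'aaa' (length 3)
  Match 2: 'aa' (length 2)
Total matches: 2

2


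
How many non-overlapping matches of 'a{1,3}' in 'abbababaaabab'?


Pattern 'a{1,3}' matches between 1 and 3 consecutive a's (greedy).
String: 'abbababaaabab'
Finding runs of a's and applying greedy matching:
  Run at pos 0: 'a' (length 1)
  Run at pos 3: 'a' (length 1)
  Run at pos 5: 'a' (length 1)
  Run at pos 7: 'aaa' (length 3)
  Run at pos 11: 'a' (length 1)
Matches: ['a', 'a', 'a', 'aaa', 'a']
Count: 5

5


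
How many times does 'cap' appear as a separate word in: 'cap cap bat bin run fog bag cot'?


Scanning each word for exact match 'cap':
  Word 1: 'cap' -> MATCH
  Word 2: 'cap' -> MATCH
  Word 3: 'bat' -> no
  Word 4: 'bin' -> no
  Word 5: 'run' -> no
  Word 6: 'fog' -> no
  Word 7: 'bag' -> no
  Word 8: 'cot' -> no
Total matches: 2

2


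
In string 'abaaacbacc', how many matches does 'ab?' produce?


Pattern 'ab?' matches 'a' optionally followed by 'b'.
String: 'abaaacbacc'
Scanning left to right for 'a' then checking next char:
  Match 1: 'ab' (a followed by b)
  Match 2: 'a' (a not followed by b)
  Match 3: 'a' (a not followed by b)
  Match 4: 'a' (a not followed by b)
  Match 5: 'a' (a not followed by b)
Total matches: 5

5


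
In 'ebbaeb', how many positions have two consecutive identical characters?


Looking for consecutive identical characters in 'ebbaeb':
  pos 0-1: 'e' vs 'b' -> different
  pos 1-2: 'b' vs 'b' -> MATCH ('bb')
  pos 2-3: 'b' vs 'a' -> different
  pos 3-4: 'a' vs 'e' -> different
  pos 4-5: 'e' vs 'b' -> different
Consecutive identical pairs: ['bb']
Count: 1

1


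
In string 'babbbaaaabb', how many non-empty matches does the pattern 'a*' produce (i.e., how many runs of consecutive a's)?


Pattern 'a*' matches zero or more a's. We want non-empty runs of consecutive a's.
String: 'babbbaaaabb'
Walking through the string to find runs of a's:
  Run 1: positions 1-1 -> 'a'
  Run 2: positions 5-8 -> 'aaaa'
Non-empty runs found: ['a', 'aaaa']
Count: 2

2


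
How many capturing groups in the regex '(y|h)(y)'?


To count capturing groups, count each '(' that starts a group.
Pattern: '(y|h)(y)'
Walking through the pattern:
  Position 0: '(' -> group #1
  Position 5: '(' -> group #2
Total capturing groups: 2

2


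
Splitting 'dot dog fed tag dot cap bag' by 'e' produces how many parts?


Splitting by 'e' breaks the string at each occurrence of the separator.
Text: 'dot dog fed tag dot cap bag'
Parts after split:
  Part 1: 'dot dog f'
  Part 2: 'd tag dot cap bag'
Total parts: 2

2


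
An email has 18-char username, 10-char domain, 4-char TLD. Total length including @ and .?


An email address has format: username@domain.tld
Username length: 18
'@' character: 1
Domain length: 10
'.' character: 1
TLD length: 4
Total = 18 + 1 + 10 + 1 + 4 = 34

34


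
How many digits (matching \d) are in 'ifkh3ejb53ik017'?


\d matches any digit 0-9.
Scanning 'ifkh3ejb53ik017':
  pos 4: '3' -> DIGIT
  pos 8: '5' -> DIGIT
  pos 9: '3' -> DIGIT
  pos 12: '0' -> DIGIT
  pos 13: '1' -> DIGIT
  pos 14: '7' -> DIGIT
Digits found: ['3', '5', '3', '0', '1', '7']
Total: 6

6


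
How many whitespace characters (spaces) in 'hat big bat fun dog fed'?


\s matches whitespace characters (spaces, tabs, etc.).
Text: 'hat big bat fun dog fed'
This text has 6 words separated by spaces.
Number of spaces = number of words - 1 = 6 - 1 = 5

5


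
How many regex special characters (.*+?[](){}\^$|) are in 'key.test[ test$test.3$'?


Regex special characters are: . * + ? [ ] ( ) { } \ ^ $ |
Scanning 'key.test[ test$test.3$':
  pos 3: '.' -> SPECIAL
  pos 8: '[' -> SPECIAL
  pos 14: '$' -> SPECIAL
  pos 19: '.' -> SPECIAL
  pos 21: '$' -> SPECIAL
Special chars found: ['.', '[', '$', '.', '$']
Total: 5

5


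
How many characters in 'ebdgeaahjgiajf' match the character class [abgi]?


Character class [abgi] matches any of: {a, b, g, i}
Scanning string 'ebdgeaahjgiajf' character by character:
  pos 0: 'e' -> no
  pos 1: 'b' -> MATCH
  pos 2: 'd' -> no
  pos 3: 'g' -> MATCH
  pos 4: 'e' -> no
  pos 5: 'a' -> MATCH
  pos 6: 'a' -> MATCH
  pos 7: 'h' -> no
  pos 8: 'j' -> no
  pos 9: 'g' -> MATCH
  pos 10: 'i' -> MATCH
  pos 11: 'a' -> MATCH
  pos 12: 'j' -> no
  pos 13: 'f' -> no
Total matches: 7

7


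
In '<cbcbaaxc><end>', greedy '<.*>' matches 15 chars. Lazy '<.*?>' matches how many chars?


Greedy '<.*>' tries to match as MUCH as possible.
Lazy '<.*?>' tries to match as LITTLE as possible.

String: '<cbcbaaxc><end>'
Greedy '<.*>' starts at first '<' and extends to the LAST '>': '<cbcbaaxc><end>' (15 chars)
Lazy '<.*?>' starts at first '<' and stops at the FIRST '>': '<cbcbaaxc>' (10 chars)

10


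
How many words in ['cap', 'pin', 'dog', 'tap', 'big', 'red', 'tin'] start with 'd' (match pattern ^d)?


Pattern ^d anchors to start of word. Check which words begin with 'd':
  'cap' -> no
  'pin' -> no
  'dog' -> MATCH (starts with 'd')
  'tap' -> no
  'big' -> no
  'red' -> no
  'tin' -> no
Matching words: ['dog']
Count: 1

1


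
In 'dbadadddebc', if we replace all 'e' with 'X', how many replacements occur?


re.sub('e', 'X', text) replaces every occurrence of 'e' with 'X'.
Text: 'dbadadddebc'
Scanning for 'e':
  pos 8: 'e' -> replacement #1
Total replacements: 1

1


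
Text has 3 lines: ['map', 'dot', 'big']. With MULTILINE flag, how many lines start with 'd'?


With MULTILINE flag, ^ matches the start of each line.
Lines: ['map', 'dot', 'big']
Checking which lines start with 'd':
  Line 1: 'map' -> no
  Line 2: 'dot' -> MATCH
  Line 3: 'big' -> no
Matching lines: ['dot']
Count: 1

1


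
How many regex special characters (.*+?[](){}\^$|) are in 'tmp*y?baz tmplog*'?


Regex special characters are: . * + ? [ ] ( ) { } \ ^ $ |
Scanning 'tmp*y?baz tmplog*':
  pos 3: '*' -> SPECIAL
  pos 5: '?' -> SPECIAL
  pos 16: '*' -> SPECIAL
Special chars found: ['*', '?', '*']
Total: 3

3


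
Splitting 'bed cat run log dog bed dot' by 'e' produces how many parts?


Splitting by 'e' breaks the string at each occurrence of the separator.
Text: 'bed cat run log dog bed dot'
Parts after split:
  Part 1: 'b'
  Part 2: 'd cat run log dog b'
  Part 3: 'd dot'
Total parts: 3

3


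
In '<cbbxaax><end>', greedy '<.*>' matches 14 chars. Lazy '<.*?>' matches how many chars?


Greedy '<.*>' tries to match as MUCH as possible.
Lazy '<.*?>' tries to match as LITTLE as possible.

String: '<cbbxaax><end>'
Greedy '<.*>' starts at first '<' and extends to the LAST '>': '<cbbxaax><end>' (14 chars)
Lazy '<.*?>' starts at first '<' and stops at the FIRST '>': '<cbbxaax>' (9 chars)

9


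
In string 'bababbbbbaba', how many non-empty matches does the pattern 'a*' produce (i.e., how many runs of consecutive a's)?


Pattern 'a*' matches zero or more a's. We want non-empty runs of consecutive a's.
String: 'bababbbbbaba'
Walking through the string to find runs of a's:
  Run 1: positions 1-1 -> 'a'
  Run 2: positions 3-3 -> 'a'
  Run 3: positions 9-9 -> 'a'
  Run 4: positions 11-11 -> 'a'
Non-empty runs found: ['a', 'a', 'a', 'a']
Count: 4

4


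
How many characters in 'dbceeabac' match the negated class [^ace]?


Negated class [^ace] matches any char NOT in {a, c, e}
Scanning 'dbceeabac':
  pos 0: 'd' -> MATCH
  pos 1: 'b' -> MATCH
  pos 2: 'c' -> no (excluded)
  pos 3: 'e' -> no (excluded)
  pos 4: 'e' -> no (excluded)
  pos 5: 'a' -> no (excluded)
  pos 6: 'b' -> MATCH
  pos 7: 'a' -> no (excluded)
  pos 8: 'c' -> no (excluded)
Total matches: 3

3


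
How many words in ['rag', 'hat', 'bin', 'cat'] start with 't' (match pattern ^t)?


Pattern ^t anchors to start of word. Check which words begin with 't':
  'rag' -> no
  'hat' -> no
  'bin' -> no
  'cat' -> no
Matching words: []
Count: 0

0


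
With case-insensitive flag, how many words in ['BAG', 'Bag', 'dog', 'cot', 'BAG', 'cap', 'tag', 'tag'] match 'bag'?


Case-insensitive matching: compare each word's lowercase form to 'bag'.
  'BAG' -> lower='bag' -> MATCH
  'Bag' -> lower='bag' -> MATCH
  'dog' -> lower='dog' -> no
  'cot' -> lower='cot' -> no
  'BAG' -> lower='bag' -> MATCH
  'cap' -> lower='cap' -> no
  'tag' -> lower='tag' -> no
  'tag' -> lower='tag' -> no
Matches: ['BAG', 'Bag', 'BAG']
Count: 3

3


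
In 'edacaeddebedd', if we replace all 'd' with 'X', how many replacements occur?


re.sub('d', 'X', text) replaces every occurrence of 'd' with 'X'.
Text: 'edacaeddebedd'
Scanning for 'd':
  pos 1: 'd' -> replacement #1
  pos 6: 'd' -> replacement #2
  pos 7: 'd' -> replacement #3
  pos 11: 'd' -> replacement #4
  pos 12: 'd' -> replacement #5
Total replacements: 5

5


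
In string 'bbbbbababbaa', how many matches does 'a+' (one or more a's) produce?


Pattern 'a+' matches one or more consecutive a's.
String: 'bbbbbababbaa'
Scanning for runs of a:
  Match 1: 'a' (length 1)
  Match 2: 'a' (length 1)
  Match 3: 'aa' (length 2)
Total matches: 3

3


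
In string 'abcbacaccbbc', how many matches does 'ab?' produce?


Pattern 'ab?' matches 'a' optionally followed by 'b'.
String: 'abcbacaccbbc'
Scanning left to right for 'a' then checking next char:
  Match 1: 'ab' (a followed by b)
  Match 2: 'a' (a not followed by b)
  Match 3: 'a' (a not followed by b)
Total matches: 3

3


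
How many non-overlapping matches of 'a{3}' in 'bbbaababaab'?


Pattern 'a{3}' matches exactly 3 consecutive a's (greedy, non-overlapping).
String: 'bbbaababaab'
Scanning for runs of a's:
  Run at pos 3: 'aa' (length 2) -> 0 match(es)
  Run at pos 6: 'a' (length 1) -> 0 match(es)
  Run at pos 8: 'aa' (length 2) -> 0 match(es)
Matches found: []
Total: 0

0


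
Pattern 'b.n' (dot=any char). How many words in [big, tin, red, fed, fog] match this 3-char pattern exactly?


Pattern 'b.n' means: starts with 'b', any single char, ends with 'n'.
Checking each word (must be exactly 3 chars):
  'big' (len=3): no
  'tin' (len=3): no
  'red' (len=3): no
  'fed' (len=3): no
  'fog' (len=3): no
Matching words: []
Total: 0

0


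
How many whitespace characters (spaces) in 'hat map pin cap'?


\s matches whitespace characters (spaces, tabs, etc.).
Text: 'hat map pin cap'
This text has 4 words separated by spaces.
Number of spaces = number of words - 1 = 4 - 1 = 3

3


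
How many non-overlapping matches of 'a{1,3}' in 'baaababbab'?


Pattern 'a{1,3}' matches between 1 and 3 consecutive a's (greedy).
String: 'baaababbab'
Finding runs of a's and applying greedy matching:
  Run at pos 1: 'aaa' (length 3)
  Run at pos 5: 'a' (length 1)
  Run at pos 8: 'a' (length 1)
Matches: ['aaa', 'a', 'a']
Count: 3

3


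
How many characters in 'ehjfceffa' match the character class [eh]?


Character class [eh] matches any of: {e, h}
Scanning string 'ehjfceffa' character by character:
  pos 0: 'e' -> MATCH
  pos 1: 'h' -> MATCH
  pos 2: 'j' -> no
  pos 3: 'f' -> no
  pos 4: 'c' -> no
  pos 5: 'e' -> MATCH
  pos 6: 'f' -> no
  pos 7: 'f' -> no
  pos 8: 'a' -> no
Total matches: 3

3


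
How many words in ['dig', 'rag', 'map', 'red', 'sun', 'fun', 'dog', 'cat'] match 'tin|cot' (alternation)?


Alternation 'tin|cot' matches either 'tin' or 'cot'.
Checking each word:
  'dig' -> no
  'rag' -> no
  'map' -> no
  'red' -> no
  'sun' -> no
  'fun' -> no
  'dog' -> no
  'cat' -> no
Matches: []
Count: 0

0


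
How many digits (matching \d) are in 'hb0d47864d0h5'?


\d matches any digit 0-9.
Scanning 'hb0d47864d0h5':
  pos 2: '0' -> DIGIT
  pos 4: '4' -> DIGIT
  pos 5: '7' -> DIGIT
  pos 6: '8' -> DIGIT
  pos 7: '6' -> DIGIT
  pos 8: '4' -> DIGIT
  pos 10: '0' -> DIGIT
  pos 12: '5' -> DIGIT
Digits found: ['0', '4', '7', '8', '6', '4', '0', '5']
Total: 8

8


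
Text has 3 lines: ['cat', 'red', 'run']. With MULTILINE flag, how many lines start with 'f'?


With MULTILINE flag, ^ matches the start of each line.
Lines: ['cat', 'red', 'run']
Checking which lines start with 'f':
  Line 1: 'cat' -> no
  Line 2: 'red' -> no
  Line 3: 'run' -> no
Matching lines: []
Count: 0

0


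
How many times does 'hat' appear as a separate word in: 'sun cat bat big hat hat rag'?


Scanning each word for exact match 'hat':
  Word 1: 'sun' -> no
  Word 2: 'cat' -> no
  Word 3: 'bat' -> no
  Word 4: 'big' -> no
  Word 5: 'hat' -> MATCH
  Word 6: 'hat' -> MATCH
  Word 7: 'rag' -> no
Total matches: 2

2


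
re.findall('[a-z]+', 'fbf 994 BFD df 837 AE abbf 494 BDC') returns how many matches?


Pattern '[a-z]+' finds one or more lowercase letters.
Text: 'fbf 994 BFD df 837 AE abbf 494 BDC'
Scanning for matches:
  Match 1: 'fbf'
  Match 2: 'df'
  Match 3: 'abbf'
Total matches: 3

3


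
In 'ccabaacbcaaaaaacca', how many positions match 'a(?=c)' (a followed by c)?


Lookahead 'a(?=c)' matches 'a' only when followed by 'c'.
String: 'ccabaacbcaaaaaacca'
Checking each position where char is 'a':
  pos 2: 'a' -> no (next='b')
  pos 4: 'a' -> no (next='a')
  pos 5: 'a' -> MATCH (next='c')
  pos 9: 'a' -> no (next='a')
  pos 10: 'a' -> no (next='a')
  pos 11: 'a' -> no (next='a')
  pos 12: 'a' -> no (next='a')
  pos 13: 'a' -> no (next='a')
  pos 14: 'a' -> MATCH (next='c')
Matching positions: [5, 14]
Count: 2

2


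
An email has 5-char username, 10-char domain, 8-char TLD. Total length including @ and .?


An email address has format: username@domain.tld
Username length: 5
'@' character: 1
Domain length: 10
'.' character: 1
TLD length: 8
Total = 5 + 1 + 10 + 1 + 8 = 25

25


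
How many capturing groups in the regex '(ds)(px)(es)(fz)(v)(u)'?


To count capturing groups, count each '(' that starts a group.
Pattern: '(ds)(px)(es)(fz)(v)(u)'
Walking through the pattern:
  Position 0: '(' -> group #1
  Position 4: '(' -> group #2
  Position 8: '(' -> group #3
  Position 12: '(' -> group #4
  Position 16: '(' -> group #5
  Position 19: '(' -> group #6
Total capturing groups: 6

6


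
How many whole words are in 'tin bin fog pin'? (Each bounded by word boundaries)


Word boundaries (\b) mark the start/end of each word.
Text: 'tin bin fog pin'
Splitting by whitespace:
  Word 1: 'tin'
  Word 2: 'bin'
  Word 3: 'fog'
  Word 4: 'pin'
Total whole words: 4

4


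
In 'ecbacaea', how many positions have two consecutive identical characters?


Looking for consecutive identical characters in 'ecbacaea':
  pos 0-1: 'e' vs 'c' -> different
  pos 1-2: 'c' vs 'b' -> different
  pos 2-3: 'b' vs 'a' -> different
  pos 3-4: 'a' vs 'c' -> different
  pos 4-5: 'c' vs 'a' -> different
  pos 5-6: 'a' vs 'e' -> different
  pos 6-7: 'e' vs 'a' -> different
Consecutive identical pairs: []
Count: 0

0


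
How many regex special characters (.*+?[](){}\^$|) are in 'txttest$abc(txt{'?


Regex special characters are: . * + ? [ ] ( ) { } \ ^ $ |
Scanning 'txttest$abc(txt{':
  pos 7: '$' -> SPECIAL
  pos 11: '(' -> SPECIAL
  pos 15: '{' -> SPECIAL
Special chars found: ['$', '(', '{']
Total: 3

3


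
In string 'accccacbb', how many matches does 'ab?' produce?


Pattern 'ab?' matches 'a' optionally followed by 'b'.
String: 'accccacbb'
Scanning left to right for 'a' then checking next char:
  Match 1: 'a' (a not followed by b)
  Match 2: 'a' (a not followed by b)
Total matches: 2

2


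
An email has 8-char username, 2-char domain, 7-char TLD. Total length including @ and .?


An email address has format: username@domain.tld
Username length: 8
'@' character: 1
Domain length: 2
'.' character: 1
TLD length: 7
Total = 8 + 1 + 2 + 1 + 7 = 19

19


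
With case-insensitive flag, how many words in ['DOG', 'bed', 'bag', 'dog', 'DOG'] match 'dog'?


Case-insensitive matching: compare each word's lowercase form to 'dog'.
  'DOG' -> lower='dog' -> MATCH
  'bed' -> lower='bed' -> no
  'bag' -> lower='bag' -> no
  'dog' -> lower='dog' -> MATCH
  'DOG' -> lower='dog' -> MATCH
Matches: ['DOG', 'dog', 'DOG']
Count: 3

3


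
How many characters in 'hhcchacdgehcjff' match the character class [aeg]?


Character class [aeg] matches any of: {a, e, g}
Scanning string 'hhcchacdgehcjff' character by character:
  pos 0: 'h' -> no
  pos 1: 'h' -> no
  pos 2: 'c' -> no
  pos 3: 'c' -> no
  pos 4: 'h' -> no
  pos 5: 'a' -> MATCH
  pos 6: 'c' -> no
  pos 7: 'd' -> no
  pos 8: 'g' -> MATCH
  pos 9: 'e' -> MATCH
  pos 10: 'h' -> no
  pos 11: 'c' -> no
  pos 12: 'j' -> no
  pos 13: 'f' -> no
  pos 14: 'f' -> no
Total matches: 3

3


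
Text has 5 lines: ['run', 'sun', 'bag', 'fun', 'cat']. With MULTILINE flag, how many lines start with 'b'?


With MULTILINE flag, ^ matches the start of each line.
Lines: ['run', 'sun', 'bag', 'fun', 'cat']
Checking which lines start with 'b':
  Line 1: 'run' -> no
  Line 2: 'sun' -> no
  Line 3: 'bag' -> MATCH
  Line 4: 'fun' -> no
  Line 5: 'cat' -> no
Matching lines: ['bag']
Count: 1

1


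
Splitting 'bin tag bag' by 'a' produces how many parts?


Splitting by 'a' breaks the string at each occurrence of the separator.
Text: 'bin tag bag'
Parts after split:
  Part 1: 'bin t'
  Part 2: 'g b'
  Part 3: 'g'
Total parts: 3

3


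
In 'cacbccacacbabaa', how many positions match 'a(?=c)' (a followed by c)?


Lookahead 'a(?=c)' matches 'a' only when followed by 'c'.
String: 'cacbccacacbabaa'
Checking each position where char is 'a':
  pos 1: 'a' -> MATCH (next='c')
  pos 6: 'a' -> MATCH (next='c')
  pos 8: 'a' -> MATCH (next='c')
  pos 11: 'a' -> no (next='b')
  pos 13: 'a' -> no (next='a')
Matching positions: [1, 6, 8]
Count: 3

3


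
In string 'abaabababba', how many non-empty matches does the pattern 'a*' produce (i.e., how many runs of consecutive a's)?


Pattern 'a*' matches zero or more a's. We want non-empty runs of consecutive a's.
String: 'abaabababba'
Walking through the string to find runs of a's:
  Run 1: positions 0-0 -> 'a'
  Run 2: positions 2-3 -> 'aa'
  Run 3: positions 5-5 -> 'a'
  Run 4: positions 7-7 -> 'a'
  Run 5: positions 10-10 -> 'a'
Non-empty runs found: ['a', 'aa', 'a', 'a', 'a']
Count: 5

5


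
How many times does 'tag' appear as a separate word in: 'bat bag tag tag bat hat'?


Scanning each word for exact match 'tag':
  Word 1: 'bat' -> no
  Word 2: 'bag' -> no
  Word 3: 'tag' -> MATCH
  Word 4: 'tag' -> MATCH
  Word 5: 'bat' -> no
  Word 6: 'hat' -> no
Total matches: 2

2


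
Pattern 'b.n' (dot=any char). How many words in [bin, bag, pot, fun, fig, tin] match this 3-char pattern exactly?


Pattern 'b.n' means: starts with 'b', any single char, ends with 'n'.
Checking each word (must be exactly 3 chars):
  'bin' (len=3): MATCH
  'bag' (len=3): no
  'pot' (len=3): no
  'fun' (len=3): no
  'fig' (len=3): no
  'tin' (len=3): no
Matching words: ['bin']
Total: 1

1


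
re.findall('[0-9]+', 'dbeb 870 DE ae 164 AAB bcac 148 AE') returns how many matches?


Pattern '[0-9]+' finds one or more digits.
Text: 'dbeb 870 DE ae 164 AAB bcac 148 AE'
Scanning for matches:
  Match 1: '870'
  Match 2: '164'
  Match 3: '148'
Total matches: 3

3


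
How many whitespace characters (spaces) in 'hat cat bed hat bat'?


\s matches whitespace characters (spaces, tabs, etc.).
Text: 'hat cat bed hat bat'
This text has 5 words separated by spaces.
Number of spaces = number of words - 1 = 5 - 1 = 4

4


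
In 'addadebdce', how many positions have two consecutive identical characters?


Looking for consecutive identical characters in 'addadebdce':
  pos 0-1: 'a' vs 'd' -> different
  pos 1-2: 'd' vs 'd' -> MATCH ('dd')
  pos 2-3: 'd' vs 'a' -> different
  pos 3-4: 'a' vs 'd' -> different
  pos 4-5: 'd' vs 'e' -> different
  pos 5-6: 'e' vs 'b' -> different
  pos 6-7: 'b' vs 'd' -> different
  pos 7-8: 'd' vs 'c' -> different
  pos 8-9: 'c' vs 'e' -> different
Consecutive identical pairs: ['dd']
Count: 1

1


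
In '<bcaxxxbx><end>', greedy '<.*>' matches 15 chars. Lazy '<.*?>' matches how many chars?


Greedy '<.*>' tries to match as MUCH as possible.
Lazy '<.*?>' tries to match as LITTLE as possible.

String: '<bcaxxxbx><end>'
Greedy '<.*>' starts at first '<' and extends to the LAST '>': '<bcaxxxbx><end>' (15 chars)
Lazy '<.*?>' starts at first '<' and stops at the FIRST '>': '<bcaxxxbx>' (10 chars)

10


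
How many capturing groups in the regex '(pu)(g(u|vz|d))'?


To count capturing groups, count each '(' that starts a group.
Pattern: '(pu)(g(u|vz|d))'
Walking through the pattern:
  Position 0: '(' -> group #1
  Position 4: '(' -> group #2
  Position 6: '(' -> group #3
Total capturing groups: 3

3


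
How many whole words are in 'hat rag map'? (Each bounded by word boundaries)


Word boundaries (\b) mark the start/end of each word.
Text: 'hat rag map'
Splitting by whitespace:
  Word 1: 'hat'
  Word 2: 'rag'
  Word 3: 'map'
Total whole words: 3

3


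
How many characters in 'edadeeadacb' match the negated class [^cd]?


Negated class [^cd] matches any char NOT in {c, d}
Scanning 'edadeeadacb':
  pos 0: 'e' -> MATCH
  pos 1: 'd' -> no (excluded)
  pos 2: 'a' -> MATCH
  pos 3: 'd' -> no (excluded)
  pos 4: 'e' -> MATCH
  pos 5: 'e' -> MATCH
  pos 6: 'a' -> MATCH
  pos 7: 'd' -> no (excluded)
  pos 8: 'a' -> MATCH
  pos 9: 'c' -> no (excluded)
  pos 10: 'b' -> MATCH
Total matches: 7

7


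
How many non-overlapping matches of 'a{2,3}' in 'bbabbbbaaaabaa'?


Pattern 'a{2,3}' matches between 2 and 3 consecutive a's (greedy).
String: 'bbabbbbaaaabaa'
Finding runs of a's and applying greedy matching:
  Run at pos 2: 'a' (length 1)
  Run at pos 7: 'aaaa' (length 4)
  Run at pos 12: 'aa' (length 2)
Matches: ['aaa', 'aa']
Count: 2

2


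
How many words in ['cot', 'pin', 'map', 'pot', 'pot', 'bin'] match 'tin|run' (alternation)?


Alternation 'tin|run' matches either 'tin' or 'run'.
Checking each word:
  'cot' -> no
  'pin' -> no
  'map' -> no
  'pot' -> no
  'pot' -> no
  'bin' -> no
Matches: []
Count: 0

0


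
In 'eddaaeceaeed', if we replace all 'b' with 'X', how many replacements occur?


re.sub('b', 'X', text) replaces every occurrence of 'b' with 'X'.
Text: 'eddaaeceaeed'
Scanning for 'b':
Total replacements: 0

0


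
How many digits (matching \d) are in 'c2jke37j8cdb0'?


\d matches any digit 0-9.
Scanning 'c2jke37j8cdb0':
  pos 1: '2' -> DIGIT
  pos 5: '3' -> DIGIT
  pos 6: '7' -> DIGIT
  pos 8: '8' -> DIGIT
  pos 12: '0' -> DIGIT
Digits found: ['2', '3', '7', '8', '0']
Total: 5

5


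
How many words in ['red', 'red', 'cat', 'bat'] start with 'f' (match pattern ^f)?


Pattern ^f anchors to start of word. Check which words begin with 'f':
  'red' -> no
  'red' -> no
  'cat' -> no
  'bat' -> no
Matching words: []
Count: 0

0


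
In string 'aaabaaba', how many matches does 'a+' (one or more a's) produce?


Pattern 'a+' matches one or more consecutive a's.
String: 'aaabaaba'
Scanning for runs of a:
  Match 1: 'aaa' (length 3)
  Match 2: 'aa' (length 2)
  Match 3: 'a' (length 1)
Total matches: 3

3


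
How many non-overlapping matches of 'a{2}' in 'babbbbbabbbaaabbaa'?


Pattern 'a{2}' matches exactly 2 consecutive a's (greedy, non-overlapping).
String: 'babbbbbabbbaaabbaa'
Scanning for runs of a's:
  Run at pos 1: 'a' (length 1) -> 0 match(es)
  Run at pos 7: 'a' (length 1) -> 0 match(es)
  Run at pos 11: 'aaa' (length 3) -> 1 match(es)
  Run at pos 16: 'aa' (length 2) -> 1 match(es)
Matches found: ['aa', 'aa']
Total: 2

2


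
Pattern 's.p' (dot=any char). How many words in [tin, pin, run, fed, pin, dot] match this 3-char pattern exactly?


Pattern 's.p' means: starts with 's', any single char, ends with 'p'.
Checking each word (must be exactly 3 chars):
  'tin' (len=3): no
  'pin' (len=3): no
  'run' (len=3): no
  'fed' (len=3): no
  'pin' (len=3): no
  'dot' (len=3): no
Matching words: []
Total: 0

0


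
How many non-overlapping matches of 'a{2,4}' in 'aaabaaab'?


Pattern 'a{2,4}' matches between 2 and 4 consecutive a's (greedy).
String: 'aaabaaab'
Finding runs of a's and applying greedy matching:
  Run at pos 0: 'aaa' (length 3)
  Run at pos 4: 'aaa' (length 3)
Matches: ['aaa', 'aaa']
Count: 2

2


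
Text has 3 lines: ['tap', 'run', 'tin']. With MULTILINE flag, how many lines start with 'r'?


With MULTILINE flag, ^ matches the start of each line.
Lines: ['tap', 'run', 'tin']
Checking which lines start with 'r':
  Line 1: 'tap' -> no
  Line 2: 'run' -> MATCH
  Line 3: 'tin' -> no
Matching lines: ['run']
Count: 1

1


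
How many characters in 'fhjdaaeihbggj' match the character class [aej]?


Character class [aej] matches any of: {a, e, j}
Scanning string 'fhjdaaeihbggj' character by character:
  pos 0: 'f' -> no
  pos 1: 'h' -> no
  pos 2: 'j' -> MATCH
  pos 3: 'd' -> no
  pos 4: 'a' -> MATCH
  pos 5: 'a' -> MATCH
  pos 6: 'e' -> MATCH
  pos 7: 'i' -> no
  pos 8: 'h' -> no
  pos 9: 'b' -> no
  pos 10: 'g' -> no
  pos 11: 'g' -> no
  pos 12: 'j' -> MATCH
Total matches: 5

5


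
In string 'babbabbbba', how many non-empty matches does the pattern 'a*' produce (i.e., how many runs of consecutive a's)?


Pattern 'a*' matches zero or more a's. We want non-empty runs of consecutive a's.
String: 'babbabbbba'
Walking through the string to find runs of a's:
  Run 1: positions 1-1 -> 'a'
  Run 2: positions 4-4 -> 'a'
  Run 3: positions 9-9 -> 'a'
Non-empty runs found: ['a', 'a', 'a']
Count: 3

3


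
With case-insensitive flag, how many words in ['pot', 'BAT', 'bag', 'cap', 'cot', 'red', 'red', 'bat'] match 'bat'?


Case-insensitive matching: compare each word's lowercase form to 'bat'.
  'pot' -> lower='pot' -> no
  'BAT' -> lower='bat' -> MATCH
  'bag' -> lower='bag' -> no
  'cap' -> lower='cap' -> no
  'cot' -> lower='cot' -> no
  'red' -> lower='red' -> no
  'red' -> lower='red' -> no
  'bat' -> lower='bat' -> MATCH
Matches: ['BAT', 'bat']
Count: 2

2


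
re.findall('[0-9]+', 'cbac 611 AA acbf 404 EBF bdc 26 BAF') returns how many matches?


Pattern '[0-9]+' finds one or more digits.
Text: 'cbac 611 AA acbf 404 EBF bdc 26 BAF'
Scanning for matches:
  Match 1: '611'
  Match 2: '404'
  Match 3: '26'
Total matches: 3

3


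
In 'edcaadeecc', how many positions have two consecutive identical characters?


Looking for consecutive identical characters in 'edcaadeecc':
  pos 0-1: 'e' vs 'd' -> different
  pos 1-2: 'd' vs 'c' -> different
  pos 2-3: 'c' vs 'a' -> different
  pos 3-4: 'a' vs 'a' -> MATCH ('aa')
  pos 4-5: 'a' vs 'd' -> different
  pos 5-6: 'd' vs 'e' -> different
  pos 6-7: 'e' vs 'e' -> MATCH ('ee')
  pos 7-8: 'e' vs 'c' -> different
  pos 8-9: 'c' vs 'c' -> MATCH ('cc')
Consecutive identical pairs: ['aa', 'ee', 'cc']
Count: 3

3


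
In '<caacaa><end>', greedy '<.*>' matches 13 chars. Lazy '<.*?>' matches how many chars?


Greedy '<.*>' tries to match as MUCH as possible.
Lazy '<.*?>' tries to match as LITTLE as possible.

String: '<caacaa><end>'
Greedy '<.*>' starts at first '<' and extends to the LAST '>': '<caacaa><end>' (13 chars)
Lazy '<.*?>' starts at first '<' and stops at the FIRST '>': '<caacaa>' (8 chars)

8


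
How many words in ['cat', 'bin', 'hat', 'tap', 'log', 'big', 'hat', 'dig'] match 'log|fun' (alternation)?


Alternation 'log|fun' matches either 'log' or 'fun'.
Checking each word:
  'cat' -> no
  'bin' -> no
  'hat' -> no
  'tap' -> no
  'log' -> MATCH
  'big' -> no
  'hat' -> no
  'dig' -> no
Matches: ['log']
Count: 1

1


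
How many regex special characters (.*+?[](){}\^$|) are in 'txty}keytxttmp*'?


Regex special characters are: . * + ? [ ] ( ) { } \ ^ $ |
Scanning 'txty}keytxttmp*':
  pos 4: '}' -> SPECIAL
  pos 14: '*' -> SPECIAL
Special chars found: ['}', '*']
Total: 2

2


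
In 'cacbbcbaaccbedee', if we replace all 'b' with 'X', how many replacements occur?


re.sub('b', 'X', text) replaces every occurrence of 'b' with 'X'.
Text: 'cacbbcbaaccbedee'
Scanning for 'b':
  pos 3: 'b' -> replacement #1
  pos 4: 'b' -> replacement #2
  pos 6: 'b' -> replacement #3
  pos 11: 'b' -> replacement #4
Total replacements: 4

4


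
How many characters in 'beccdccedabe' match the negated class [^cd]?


Negated class [^cd] matches any char NOT in {c, d}
Scanning 'beccdccedabe':
  pos 0: 'b' -> MATCH
  pos 1: 'e' -> MATCH
  pos 2: 'c' -> no (excluded)
  pos 3: 'c' -> no (excluded)
  pos 4: 'd' -> no (excluded)
  pos 5: 'c' -> no (excluded)
  pos 6: 'c' -> no (excluded)
  pos 7: 'e' -> MATCH
  pos 8: 'd' -> no (excluded)
  pos 9: 'a' -> MATCH
  pos 10: 'b' -> MATCH
  pos 11: 'e' -> MATCH
Total matches: 6

6


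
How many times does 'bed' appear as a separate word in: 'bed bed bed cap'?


Scanning each word for exact match 'bed':
  Word 1: 'bed' -> MATCH
  Word 2: 'bed' -> MATCH
  Word 3: 'bed' -> MATCH
  Word 4: 'cap' -> no
Total matches: 3

3


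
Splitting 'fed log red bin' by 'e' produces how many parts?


Splitting by 'e' breaks the string at each occurrence of the separator.
Text: 'fed log red bin'
Parts after split:
  Part 1: 'f'
  Part 2: 'd log r'
  Part 3: 'd bin'
Total parts: 3

3


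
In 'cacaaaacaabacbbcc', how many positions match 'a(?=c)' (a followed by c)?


Lookahead 'a(?=c)' matches 'a' only when followed by 'c'.
String: 'cacaaaacaabacbbcc'
Checking each position where char is 'a':
  pos 1: 'a' -> MATCH (next='c')
  pos 3: 'a' -> no (next='a')
  pos 4: 'a' -> no (next='a')
  pos 5: 'a' -> no (next='a')
  pos 6: 'a' -> MATCH (next='c')
  pos 8: 'a' -> no (next='a')
  pos 9: 'a' -> no (next='b')
  pos 11: 'a' -> MATCH (next='c')
Matching positions: [1, 6, 11]
Count: 3

3


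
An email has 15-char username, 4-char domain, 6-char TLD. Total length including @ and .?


An email address has format: username@domain.tld
Username length: 15
'@' character: 1
Domain length: 4
'.' character: 1
TLD length: 6
Total = 15 + 1 + 4 + 1 + 6 = 27

27


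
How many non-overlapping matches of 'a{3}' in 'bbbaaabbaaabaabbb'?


Pattern 'a{3}' matches exactly 3 consecutive a's (greedy, non-overlapping).
String: 'bbbaaabbaaabaabbb'
Scanning for runs of a's:
  Run at pos 3: 'aaa' (length 3) -> 1 match(es)
  Run at pos 8: 'aaa' (length 3) -> 1 match(es)
  Run at pos 12: 'aa' (length 2) -> 0 match(es)
Matches found: ['aaa', 'aaa']
Total: 2

2


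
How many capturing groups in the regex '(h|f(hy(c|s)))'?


To count capturing groups, count each '(' that starts a group.
Pattern: '(h|f(hy(c|s)))'
Walking through the pattern:
  Position 0: '(' -> group #1
  Position 4: '(' -> group #2
  Position 7: '(' -> group #3
Total capturing groups: 3

3


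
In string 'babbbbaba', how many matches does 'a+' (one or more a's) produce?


Pattern 'a+' matches one or more consecutive a's.
String: 'babbbbaba'
Scanning for runs of a:
  Match 1: 'a' (length 1)
  Match 2: 'a' (length 1)
  Match 3: 'a' (length 1)
Total matches: 3

3


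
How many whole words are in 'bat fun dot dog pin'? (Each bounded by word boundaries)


Word boundaries (\b) mark the start/end of each word.
Text: 'bat fun dot dog pin'
Splitting by whitespace:
  Word 1: 'bat'
  Word 2: 'fun'
  Word 3: 'dot'
  Word 4: 'dog'
  Word 5: 'pin'
Total whole words: 5

5


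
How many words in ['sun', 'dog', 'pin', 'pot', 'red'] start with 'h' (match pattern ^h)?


Pattern ^h anchors to start of word. Check which words begin with 'h':
  'sun' -> no
  'dog' -> no
  'pin' -> no
  'pot' -> no
  'red' -> no
Matching words: []
Count: 0

0


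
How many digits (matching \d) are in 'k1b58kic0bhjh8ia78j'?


\d matches any digit 0-9.
Scanning 'k1b58kic0bhjh8ia78j':
  pos 1: '1' -> DIGIT
  pos 3: '5' -> DIGIT
  pos 4: '8' -> DIGIT
  pos 8: '0' -> DIGIT
  pos 13: '8' -> DIGIT
  pos 16: '7' -> DIGIT
  pos 17: '8' -> DIGIT
Digits found: ['1', '5', '8', '0', '8', '7', '8']
Total: 7

7


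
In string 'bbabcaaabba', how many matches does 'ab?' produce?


Pattern 'ab?' matches 'a' optionally followed by 'b'.
String: 'bbabcaaabba'
Scanning left to right for 'a' then checking next char:
  Match 1: 'ab' (a followed by b)
  Match 2: 'a' (a not followed by b)
  Match 3: 'a' (a not followed by b)
  Match 4: 'ab' (a followed by b)
  Match 5: 'a' (a not followed by b)
Total matches: 5

5
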